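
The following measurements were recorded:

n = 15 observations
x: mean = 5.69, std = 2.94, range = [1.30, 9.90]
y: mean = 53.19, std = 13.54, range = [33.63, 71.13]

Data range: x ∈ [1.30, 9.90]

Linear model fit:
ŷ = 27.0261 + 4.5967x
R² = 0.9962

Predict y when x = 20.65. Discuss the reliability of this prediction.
ŷ = 121.9480, but this is extrapolation (above the data range [1.30, 9.90]) and may be unreliable.

Prediction calculation:
ŷ = 27.0261 + 4.5967 × 20.65
ŷ = 121.9480

Reliability:
- Data range: x ∈ [1.30, 9.90]
- Prediction point: x = 20.65 is 10.75 units above the observed range → this is EXTRAPOLATION, not interpolation

Why that matters here:
- The standard error of prediction grows with (x − x̄)², and x = 20.65 is far from x̄ = 5.69
- R² describes fit only over the sampled x values; it says nothing about behaviour beyond them

Report the number if required, but flag clearly that it is an extrapolation.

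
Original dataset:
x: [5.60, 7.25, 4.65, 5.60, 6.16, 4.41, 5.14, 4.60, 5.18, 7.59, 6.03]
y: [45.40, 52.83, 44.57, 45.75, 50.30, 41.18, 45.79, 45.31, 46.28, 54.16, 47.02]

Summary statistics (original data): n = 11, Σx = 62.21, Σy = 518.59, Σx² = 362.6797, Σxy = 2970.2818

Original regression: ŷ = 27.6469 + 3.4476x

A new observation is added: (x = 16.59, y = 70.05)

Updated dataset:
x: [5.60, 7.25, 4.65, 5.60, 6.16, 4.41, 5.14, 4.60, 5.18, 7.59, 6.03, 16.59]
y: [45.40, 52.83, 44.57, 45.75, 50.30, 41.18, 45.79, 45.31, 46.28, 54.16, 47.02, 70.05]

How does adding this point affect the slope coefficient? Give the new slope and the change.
New slope β₁ = 2.2167 versus 3.4476 before: a change of -1.2309 (-35.7%).

x = 16.59 lies well outside the original x-range [4.41, 7.59] (x̄ ≈ 5.66), so this observation has high leverage and can move the slope substantially.

Step 1: Update the sums with the new point (n goes from 11 to 12)
Σx  = 62.21 + 16.59 = 78.80
Σy  = 518.59 + 70.05 = 588.64
Σx² = 362.6797 + 16.59² = 362.6797 + 275.2281 = 637.9078
Σxy = 2970.2818 + 16.59×70.05 = 2970.2818 + 1162.1295 = 4132.4113

Step 2: Recompute the slope with b₁ = (nΣxy − ΣxΣy) / (nΣx² − (Σx)²)
Numerator   = 12×4132.4113 − 78.80×588.64 = 49588.9356 − 46384.8320 = 3204.1036
Denominator = 12×637.9078 − 78.80² = 7654.8936 − 6209.4400 = 1445.4536
b₁(new) = 3204.1036 / 1445.4536 = 2.2167

(Same formula on the original sums: (11×2970.2818 − 62.21×518.59) / (11×362.6797 − 62.21²) = 411.6159 / 119.3926 = 3.4476, matching the given fit.)

Step 3: Change in slope
Δβ₁ = 2.2167 − 3.4476 = -1.2309
Relative change = -1.2309 / 3.4476 × 100% = -35.7%
→ the slope decreases when the point is added.

Because the point sits below the extension of the original line at a high-leverage x, it tilts the fit down.
In practice: refit with and without it and report both if conclusions differ.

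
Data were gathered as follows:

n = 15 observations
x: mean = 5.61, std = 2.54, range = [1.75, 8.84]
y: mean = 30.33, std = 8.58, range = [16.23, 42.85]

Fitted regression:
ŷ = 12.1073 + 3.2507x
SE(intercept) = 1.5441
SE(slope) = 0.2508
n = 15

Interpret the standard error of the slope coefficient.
SE(β̂₁) = 0.2508 is the estimated standard deviation of the slope estimate across repeated samples; relative to β̂₁ = 3.2507 that is 7.7%, a precise estimate.

SE(β̂₁) = 0.2508 says: if we drew many samples of n = 15 from the same population and refit each time, the fitted slopes would scatter with a standard deviation of roughly 0.2508 around the true β₁.

Relative precision:
- SE / |β̂₁| = 0.2508 / 3.2507 = 7.7%
- Rule of thumb (under 20%: precise; 20% to under 50%: moderately precise; 50% or more: imprecise) → precise

Link to interval estimation: a confidence interval for β₁ is β̂₁ ± t* × 0.2508, so SE sets the half-width per unit of t*.

What drives SE(β̂₁): wider spread of x values → smaller SE; larger n (here n = 15) → smaller SE.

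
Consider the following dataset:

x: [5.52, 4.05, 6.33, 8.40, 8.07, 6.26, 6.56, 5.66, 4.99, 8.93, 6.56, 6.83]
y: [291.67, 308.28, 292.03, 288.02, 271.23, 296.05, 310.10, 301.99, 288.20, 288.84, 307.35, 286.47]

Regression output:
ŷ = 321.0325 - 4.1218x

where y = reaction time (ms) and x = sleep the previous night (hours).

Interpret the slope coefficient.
For each additional hour of sleep, predicted reaction time decreases by approximately 4.1218 ms.

The slope coefficient β₁ = -4.1218 represents the marginal effect of sleep on reaction time.

Interpretation:
- Sleep up by 1 hour → predicted reaction time decreases by 4.1218 ms
- The effect is assumed constant over the observed range of x (linearity)
- The sign (−) gives the direction; the magnitude 4.1218 gives the size of the effect per hour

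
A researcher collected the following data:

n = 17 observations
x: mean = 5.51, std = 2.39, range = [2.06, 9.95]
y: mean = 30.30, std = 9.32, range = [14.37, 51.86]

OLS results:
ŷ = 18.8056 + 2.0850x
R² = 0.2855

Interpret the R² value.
About 28.55% of the variability in y is accounted for by the regression on x (R² = 0.2855) — a weak linear fit.

The coefficient of determination R² is the fraction of the total variation in y that the fitted line accounts for.

Here R² = 0.2855:
- Explained: 28.55% of the variation in y
- Unexplained (residual): 100% − 28.55% = 71.45%
- Rule of thumb (below 0.3 weak; 0.3 to below 0.7 moderate; 0.7 and above strong) → weak

Equivalently, for simple linear regression R² = r², so |r| = √0.2855 ≈ 0.5343.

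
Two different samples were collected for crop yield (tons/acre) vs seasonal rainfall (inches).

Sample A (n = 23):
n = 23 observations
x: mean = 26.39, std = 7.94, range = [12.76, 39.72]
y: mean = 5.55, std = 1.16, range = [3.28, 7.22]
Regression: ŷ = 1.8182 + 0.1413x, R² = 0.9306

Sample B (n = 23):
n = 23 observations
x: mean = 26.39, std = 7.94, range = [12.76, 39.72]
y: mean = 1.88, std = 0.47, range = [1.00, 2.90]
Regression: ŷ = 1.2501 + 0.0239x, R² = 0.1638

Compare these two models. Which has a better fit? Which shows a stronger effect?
Model A has the better fit (R² = 0.9306 vs 0.1638). Model A shows the stronger effect (|β₁| = 0.1413 vs 0.0239).

Model Comparison:

Goodness of fit (R²):
- Model A: R² = 0.9306 → 93.06% of variance in crop yield explained
- Model B: R² = 0.1638 → 16.38% of variance in crop yield explained
- 0.9306 > 0.1638 → Model A has the better fit

Strength of effect — compare |β₁|:
- Model A: β₁ = 0.1413 → predicted crop yield rises 0.1413 tons/acre per additional inch of rainfall
- Model B: β₁ = 0.0239 → predicted crop yield rises 0.0239 tons/acre per additional inch of rainfall
- |0.1413| > |0.0239| → Model A shows the stronger marginal effect

Notes:
- A steeper slope doesn't make a better model if the scatter around the line is large.
- R² measures how tightly points cluster around the line; β₁ measures how steep the line is — they answer different questions.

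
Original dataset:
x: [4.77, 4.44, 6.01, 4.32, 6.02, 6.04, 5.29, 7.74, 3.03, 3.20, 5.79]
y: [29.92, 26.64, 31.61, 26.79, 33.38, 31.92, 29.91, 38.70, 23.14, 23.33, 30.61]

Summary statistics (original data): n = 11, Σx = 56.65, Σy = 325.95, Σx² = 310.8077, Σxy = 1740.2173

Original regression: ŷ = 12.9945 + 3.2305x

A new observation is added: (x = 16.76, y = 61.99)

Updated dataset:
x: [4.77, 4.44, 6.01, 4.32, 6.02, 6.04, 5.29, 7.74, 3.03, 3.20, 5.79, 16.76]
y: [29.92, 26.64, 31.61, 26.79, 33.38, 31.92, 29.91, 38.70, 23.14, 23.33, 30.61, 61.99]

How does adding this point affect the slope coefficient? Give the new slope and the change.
The slope changes from 3.2305 to 2.8464 (change of -0.3841, or -11.9%).

x = 16.76 lies well outside the original x-range [3.03, 7.74] (x̄ ≈ 5.15), so this observation has high leverage and can move the slope substantially.

Step 1: Update the sums with the new point (n goes from 11 to 12)
Σx  = 56.65 + 16.76 = 73.41
Σy  = 325.95 + 61.99 = 387.94
Σx² = 310.8077 + 16.76² = 310.8077 + 280.8976 = 591.7053
Σxy = 1740.2173 + 16.76×61.99 = 1740.2173 + 1038.9524 = 2779.1697

Step 2: Recompute the slope with b₁ = (nΣxy − ΣxΣy) / (nΣx² − (Σx)²)
Numerator   = 12×2779.1697 − 73.41×387.94 = 33350.0364 − 28478.6754 = 4871.3610
Denominator = 12×591.7053 − 73.41² = 7100.4636 − 5389.0281 = 1711.4355
b₁(new) = 4871.3610 / 1711.4355 = 2.8464

(Same formula on the original sums: (11×1740.2173 − 56.65×325.95) / (11×310.8077 − 56.65²) = 677.3228 / 209.6622 = 3.2305, matching the given fit.)

Step 3: Change in slope
Δβ₁ = 2.8464 − 3.2305 = -0.3841
Relative change = -0.3841 / 3.2305 × 100% = -11.9%
→ the slope decreases when the point is added.

A high-leverage point only changes the slope if it is off the original line; here y = 61.99 is below the original trend, so the slope decreases.
In practice: examine leverage (hᵢ) and Cook's distance rather than deleting it automatically.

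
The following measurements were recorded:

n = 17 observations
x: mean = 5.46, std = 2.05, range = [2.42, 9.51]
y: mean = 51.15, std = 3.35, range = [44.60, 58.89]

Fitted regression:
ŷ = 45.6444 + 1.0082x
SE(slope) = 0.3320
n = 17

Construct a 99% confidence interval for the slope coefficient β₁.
The 99% CI for β₁ is (0.0299, 1.9865)

Confidence interval for the slope:

The 99% CI for β₁ is: β̂₁ ± t*(α/2, n-2) × SE(β̂₁)

Step 1: Find critical t-value
- Confidence level = 0.99
- Degrees of freedom = n - 2 = 17 - 2 = 15
- t*(α/2, 15) = 2.9467

Step 2: Calculate margin of error
Margin = 2.9467 × 0.3320 = 0.9783

Step 3: Construct interval
CI = 1.0082 ± 0.9783
CI = (0.0299, 1.9865)

Interpretation: intervals built this way capture the true β₁ in 99% of repeated samples; here the plausible range for the per-unit effect of x on y is 0.0299 to 1.9865.
Since 0 is outside the interval, a two-sided test at α = 0.01 would reject H₀: β₁ = 0.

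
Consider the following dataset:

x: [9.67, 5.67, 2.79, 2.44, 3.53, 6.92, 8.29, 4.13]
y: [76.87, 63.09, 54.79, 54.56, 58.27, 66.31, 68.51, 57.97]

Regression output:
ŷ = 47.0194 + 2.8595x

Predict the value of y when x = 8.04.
ŷ = 70.0098

To predict y for x = 8.04, substitute into the regression equation:

ŷ = 47.0194 + 2.8595 × 8.04
ŷ = 47.0194 + 22.9904
ŷ = 70.0098

This is the fitted mean response at that x — an individual observation would come with a wider prediction interval.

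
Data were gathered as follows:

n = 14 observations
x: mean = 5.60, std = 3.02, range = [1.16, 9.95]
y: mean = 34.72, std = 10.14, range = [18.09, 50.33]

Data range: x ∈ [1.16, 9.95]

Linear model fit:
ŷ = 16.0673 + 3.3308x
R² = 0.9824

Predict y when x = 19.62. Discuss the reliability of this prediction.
ŷ = 81.4176 (extrapolation — x = 19.62 lies outside [1.16, 9.95], so reliability is low).

Prediction calculation:
ŷ = 16.0673 + 3.3308 × 19.62
ŷ = 81.4176

Reliability:
- Data range: x ∈ [1.16, 9.95]
- Prediction point: x = 19.62 is 9.67 units above the observed range → this is EXTRAPOLATION, not interpolation

Why that matters here:
- R² describes fit only over the sampled x values; it says nothing about behaviour beyond them
- The linear relationship may not hold outside the observed range
- There are no observations near this x to validate the fitted line there

The R² = 0.9824 only validates the fit within [1.16, 9.95]; treat ŷ = 81.4176 with caution.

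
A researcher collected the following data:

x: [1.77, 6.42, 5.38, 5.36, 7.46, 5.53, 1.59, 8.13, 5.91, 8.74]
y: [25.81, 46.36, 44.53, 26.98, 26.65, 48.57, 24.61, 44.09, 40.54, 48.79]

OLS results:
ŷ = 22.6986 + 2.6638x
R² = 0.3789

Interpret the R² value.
About 37.89% of the variability in y is accounted for by the regression on x (R² = 0.3789) — a moderate linear fit.

R² (coefficient of determination) measures the proportion of variance in y explained by the regression model.

Here R² = 0.3789:
- Explained: 37.89% of the variation in y
- Unexplained (residual): 100% − 37.89% = 62.11%
- Rule of thumb (below 0.3 weak; 0.3 to below 0.7 moderate; 0.7 and above strong) → moderate

Calculation: R² = 1 − (SS_res / SS_tot), where SS_res is the sum of squared residuals and SS_tot the total sum of squares.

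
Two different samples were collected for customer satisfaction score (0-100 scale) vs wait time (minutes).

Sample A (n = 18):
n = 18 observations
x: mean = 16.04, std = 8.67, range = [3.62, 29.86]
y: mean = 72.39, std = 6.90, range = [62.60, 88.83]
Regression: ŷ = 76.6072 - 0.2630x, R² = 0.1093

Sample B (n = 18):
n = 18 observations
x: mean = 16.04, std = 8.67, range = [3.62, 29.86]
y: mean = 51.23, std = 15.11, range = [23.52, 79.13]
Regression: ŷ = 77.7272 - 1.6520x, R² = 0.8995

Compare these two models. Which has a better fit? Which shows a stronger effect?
Model B has the better fit (R² = 0.8995 vs 0.1093). Model B shows the stronger effect (|β₁| = 1.6520 vs 0.2630).

Model Comparison:

Fit — compare R²:
- Model A: R² = 0.1093 → 10.93% of variance in satisfaction score explained
- Model B: R² = 0.8995 → 89.95% of variance in satisfaction score explained
- 0.8995 > 0.1093 → Model B has the better fit

Effect size (slope magnitude):
- Model A: β₁ = -0.2630 → predicted satisfaction score falls 0.2630 points per additional minute of wait time
- Model B: β₁ = -1.6520 → predicted satisfaction score falls 1.6520 points per additional minute of wait time
- |-0.2630| < |-1.6520| → Model B shows the stronger marginal effect

Notes:
- The two samples could reflect different populations, time periods, or measurement quality.
- A steeper slope doesn't make a better model if the scatter around the line is large.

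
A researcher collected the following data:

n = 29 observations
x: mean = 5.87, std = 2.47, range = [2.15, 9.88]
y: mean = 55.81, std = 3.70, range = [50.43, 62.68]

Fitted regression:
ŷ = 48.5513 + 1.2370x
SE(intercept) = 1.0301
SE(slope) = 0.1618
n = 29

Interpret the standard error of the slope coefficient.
The slope 1.2370 is pinned down to within about ±0.1618 (one SE) by these data — relative uncertainty 13.1%, i.e. precise.

SE(β̂₁) = 0.1618 says: if we drew many samples of n = 29 from the same population and refit each time, the fitted slopes would scatter with a standard deviation of roughly 0.1618 around the true β₁.

Relative precision:
- SE / |β̂₁| = 0.1618 / 1.2370 = 13.1%
- Rule of thumb (under 20%: precise; 20% to under 50%: moderately precise; 50% or more: imprecise) → precise

Link to interval estimation: a confidence interval for β₁ is β̂₁ ± t* × 0.1618, so SE sets the half-width per unit of t*.

What drives SE(β̂₁): larger n (here n = 29) → smaller SE; wider spread of x values → smaller SE.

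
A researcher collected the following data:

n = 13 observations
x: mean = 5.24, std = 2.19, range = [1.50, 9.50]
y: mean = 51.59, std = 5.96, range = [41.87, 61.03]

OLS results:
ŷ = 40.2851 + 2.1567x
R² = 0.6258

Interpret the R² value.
About 62.58% of the variability in y is accounted for by the regression on x (R² = 0.6258) — a moderate linear fit.

R² = 1 − SS_res/SS_tot compares the residual scatter to the total scatter of y about its mean.

Here R² = 0.6258:
- Explained: 62.58% of the variation in y
- Unexplained (residual): 100% − 62.58% = 37.42%
- Rule of thumb (below 0.3 weak; 0.3 to below 0.7 moderate; 0.7 and above strong) → moderate

Note: R² never decreases when predictors are added, so it should not be used alone to compare models of different size.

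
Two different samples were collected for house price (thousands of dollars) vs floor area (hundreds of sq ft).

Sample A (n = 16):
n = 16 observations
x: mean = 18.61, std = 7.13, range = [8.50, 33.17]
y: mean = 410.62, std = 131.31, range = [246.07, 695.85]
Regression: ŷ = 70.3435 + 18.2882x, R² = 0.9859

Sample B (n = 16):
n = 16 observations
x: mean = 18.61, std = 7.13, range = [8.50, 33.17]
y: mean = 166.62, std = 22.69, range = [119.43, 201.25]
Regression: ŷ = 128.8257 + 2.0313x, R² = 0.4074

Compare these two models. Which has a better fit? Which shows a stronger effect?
Model A has the better fit (R² = 0.9859 vs 0.4074). Model A shows the stronger effect (|β₁| = 18.2882 vs 2.0313).

Model Comparison:

Fit — compare R²:
- Model A: R² = 0.9859 → 98.59% of variance in house price explained
- Model B: R² = 0.4074 → 40.74% of variance in house price explained
- 0.9859 > 0.4074 → Model A has the better fit

Effect size (slope magnitude):
- Model A: β₁ = 18.2882 → predicted house price rises 18.2882 thousand dollars per additional hundred sq ft of floor area
- Model B: β₁ = 2.0313 → predicted house price rises 2.0313 thousand dollars per additional hundred sq ft of floor area
- |18.2882| > |2.0313| → Model A shows the stronger marginal effect

Note: A better fit (higher R²) doesn't necessarily mean a more important relationship.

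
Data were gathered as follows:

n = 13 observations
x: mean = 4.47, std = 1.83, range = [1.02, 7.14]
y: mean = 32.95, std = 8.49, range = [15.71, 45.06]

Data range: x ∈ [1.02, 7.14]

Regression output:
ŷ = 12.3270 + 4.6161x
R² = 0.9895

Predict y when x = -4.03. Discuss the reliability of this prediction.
ŷ = -6.2759, but this is extrapolation (below the data range [1.02, 7.14]) and may be unreliable.

Prediction calculation:
ŷ = 12.3270 + 4.6161 × (-4.03)
ŷ = -6.2759

Reliability:
- Data range: x ∈ [1.02, 7.14]
- Prediction point: x = -4.03 is 5.05 units below the observed range → this is EXTRAPOLATION, not interpolation

Why that matters here:
- Real relationships often flatten, saturate, or turn nonlinear at extremes
- The standard error of prediction grows with (x − x̄)², and x = -4.03 is far from x̄ = 4.47
- There are no observations near this x to validate the fitted line there

The R² = 0.9895 only validates the fit within [1.02, 7.14]; treat ŷ = -6.2759 with caution.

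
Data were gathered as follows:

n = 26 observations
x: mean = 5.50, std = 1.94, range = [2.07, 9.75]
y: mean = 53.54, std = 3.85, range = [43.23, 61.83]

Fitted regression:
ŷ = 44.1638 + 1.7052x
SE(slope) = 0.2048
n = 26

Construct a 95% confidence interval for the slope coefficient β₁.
The 95% CI for β₁ is (1.2825, 2.1279)

Confidence interval for the slope:

The 95% CI for β₁ is: β̂₁ ± t*(α/2, n-2) × SE(β̂₁)

Step 1: Find critical t-value
- Confidence level = 0.95
- Degrees of freedom = n - 2 = 26 - 2 = 24
- t*(α/2, 24) = 2.0639

Step 2: Calculate margin of error
Margin = 2.0639 × 0.2048 = 0.4227

Step 3: Construct interval
CI = 1.7052 ± 0.4227
CI = (1.2825, 2.1279)

Interpretation: each one-unit increase in x is associated with a change in mean y of between 1.2825 and 2.1279, with 95% confidence.
Both endpoints are positive, so the data support a genuinely positive slope at this confidence level.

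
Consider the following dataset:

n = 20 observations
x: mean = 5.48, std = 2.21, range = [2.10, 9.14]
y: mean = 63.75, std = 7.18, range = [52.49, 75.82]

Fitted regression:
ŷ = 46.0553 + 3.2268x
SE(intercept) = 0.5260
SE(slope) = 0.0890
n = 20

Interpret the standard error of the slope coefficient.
The slope 3.2268 is pinned down to within about ±0.0890 (one SE) by these data — relative uncertainty 2.8%, i.e. precise.

SE(β̂₁) = 0.0890 says: if we drew many samples of n = 20 from the same population and refit each time, the fitted slopes would scatter with a standard deviation of roughly 0.0890 around the true β₁.

Relative precision:
- SE / |β̂₁| = 0.0890 / 3.2268 = 2.8%
- Rule of thumb (under 20%: precise; 20% to under 50%: moderately precise; 50% or more: imprecise) → precise

Link to the t-test: t = β̂₁ / SE(β̂₁) = 3.2268 / 0.0890 = 36.2562, the statistic for H₀: β₁ = 0.

What drives SE(β̂₁): larger n (here n = 20) → smaller SE; more residual scatter → larger SE.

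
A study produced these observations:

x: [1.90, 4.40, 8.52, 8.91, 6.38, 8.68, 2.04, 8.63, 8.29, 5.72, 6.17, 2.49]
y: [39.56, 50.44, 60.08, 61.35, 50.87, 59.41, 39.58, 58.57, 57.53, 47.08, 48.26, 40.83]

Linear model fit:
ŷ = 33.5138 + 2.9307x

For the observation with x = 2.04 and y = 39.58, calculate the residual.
Residual = 0.0876

The residual is the difference between the actual value and the predicted value:

Residual = y - ŷ

Step 1: Calculate predicted value
ŷ = 33.5138 + 2.9307 × 2.04
ŷ = 39.4924

Step 2: Calculate residual
Residual = 39.58 - 39.4924
Residual = 0.0876

Sign check: y > ŷ, so the point is above the line and the fit underestimates here.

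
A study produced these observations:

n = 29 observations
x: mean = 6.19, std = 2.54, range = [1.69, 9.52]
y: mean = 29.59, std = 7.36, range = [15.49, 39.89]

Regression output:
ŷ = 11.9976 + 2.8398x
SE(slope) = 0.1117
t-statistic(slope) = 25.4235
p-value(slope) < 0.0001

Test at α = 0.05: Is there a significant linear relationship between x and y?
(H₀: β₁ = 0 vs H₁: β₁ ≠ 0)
Since p-value < 0.0001 < α = 0.05, reject H₀ — the slope is significantly different from 0.

Hypothesis test for the slope coefficient:

H₀: β₁ = 0 (no linear relationship)
H₁: β₁ ≠ 0 (linear relationship exists)

Test statistic: t = β̂₁ / SE(β̂₁) = 2.8398 / 0.1117 = 25.4235

With df = 27, the two-sided p-value for |t| = 25.4235 is <0.0001.

Decision rule: reject H₀ if p-value < α.
p-value < 0.0001 < α = 0.05 → reject H₀.

At α = 0.05 the data do provide convincing evidence of a nonzero slope.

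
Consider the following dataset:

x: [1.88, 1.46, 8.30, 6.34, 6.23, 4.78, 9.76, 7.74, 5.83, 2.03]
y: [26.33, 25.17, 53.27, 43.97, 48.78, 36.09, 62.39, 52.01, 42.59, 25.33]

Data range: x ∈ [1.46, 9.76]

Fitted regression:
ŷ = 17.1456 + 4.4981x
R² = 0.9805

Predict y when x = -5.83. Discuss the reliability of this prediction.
The equation gives ŷ = -9.0783; however x = -5.83 is 7.29 units below the observed range, so this extrapolated value should not be trusted.

Prediction calculation:
ŷ = 17.1456 + 4.4981 × (-5.83)
ŷ = -9.0783

Reliability:
- Data range: x ∈ [1.46, 9.76]
- Prediction point: x = -5.83 is 7.29 units below the observed range → this is EXTRAPOLATION, not interpolation

Why that matters here:
- Real relationships often flatten, saturate, or turn nonlinear at extremes
- The linear relationship may not hold outside the observed range

The R² = 0.9805 only validates the fit within [1.46, 9.76]; treat ŷ = -9.0783 with caution.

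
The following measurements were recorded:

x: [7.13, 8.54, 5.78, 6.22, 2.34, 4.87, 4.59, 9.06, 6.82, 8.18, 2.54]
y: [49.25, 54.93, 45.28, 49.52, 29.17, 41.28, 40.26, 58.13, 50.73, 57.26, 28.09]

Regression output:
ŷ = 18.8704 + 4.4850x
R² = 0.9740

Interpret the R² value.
R² = 0.9740 means 97.40% of the variation in y is explained by the linear relationship with x. This indicates a strong fit.

R² = 1 − SS_res/SS_tot compares the residual scatter to the total scatter of y about its mean.

Here R² = 0.9740:
- Explained: 97.40% of the variation in y
- Unexplained (residual): 100% − 97.40% = 2.60%
- Rule of thumb (below 0.3 weak; 0.3 to below 0.7 moderate; 0.7 and above strong) → strong

Note: R² says nothing about causation, and a high R² does not by itself mean the linear form is appropriate — check the residuals.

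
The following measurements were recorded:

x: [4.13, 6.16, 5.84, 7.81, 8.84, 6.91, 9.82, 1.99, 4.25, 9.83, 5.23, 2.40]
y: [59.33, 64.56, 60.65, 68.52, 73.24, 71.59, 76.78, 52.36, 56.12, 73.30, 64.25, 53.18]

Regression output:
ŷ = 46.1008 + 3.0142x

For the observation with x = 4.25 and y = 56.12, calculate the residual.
Residual = -2.7912

The residual is the difference between the actual value and the predicted value:

Residual = y - ŷ

Step 1: Calculate predicted value
ŷ = 46.1008 + 3.0142 × 4.25
ŷ = 58.9112

Step 2: Calculate residual
Residual = 56.12 - 58.9112
Residual = -2.7912

Interpretation: the model overestimates the actual value by 2.7912 at this point (negative residual → observation lies below the fitted line).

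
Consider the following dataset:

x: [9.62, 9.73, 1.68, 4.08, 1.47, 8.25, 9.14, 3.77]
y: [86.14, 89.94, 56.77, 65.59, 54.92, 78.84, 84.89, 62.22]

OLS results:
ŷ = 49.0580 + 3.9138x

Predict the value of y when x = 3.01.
ŷ = 60.8385

To predict y for x = 3.01, substitute into the regression equation:

ŷ = 49.0580 + 3.9138 × 3.01
ŷ = 49.0580 + 11.7805
ŷ = 60.8385

This is the fitted mean response at that x — an individual observation would come with a wider prediction interval.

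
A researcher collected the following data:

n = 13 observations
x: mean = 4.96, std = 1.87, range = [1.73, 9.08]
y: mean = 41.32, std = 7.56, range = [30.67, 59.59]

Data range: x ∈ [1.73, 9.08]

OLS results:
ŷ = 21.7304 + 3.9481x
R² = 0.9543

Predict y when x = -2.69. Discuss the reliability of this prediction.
ŷ = 11.1100 (extrapolation — x = -2.69 lies outside [1.73, 9.08], so reliability is low).

Prediction calculation:
ŷ = 21.7304 + 3.9481 × (-2.69)
ŷ = 11.1100

Reliability:
- Data range: x ∈ [1.73, 9.08]
- Prediction point: x = -2.69 is 4.42 units below the observed range → this is EXTRAPOLATION, not interpolation

Why that matters here:
- The standard error of prediction grows with (x − x̄)², and x = -2.69 is far from x̄ = 4.96
- There are no observations near this x to validate the fitted line there
- The linear relationship may not hold outside the observed range

The R² = 0.9543 only validates the fit within [1.73, 9.08]; treat ŷ = 11.1100 with caution.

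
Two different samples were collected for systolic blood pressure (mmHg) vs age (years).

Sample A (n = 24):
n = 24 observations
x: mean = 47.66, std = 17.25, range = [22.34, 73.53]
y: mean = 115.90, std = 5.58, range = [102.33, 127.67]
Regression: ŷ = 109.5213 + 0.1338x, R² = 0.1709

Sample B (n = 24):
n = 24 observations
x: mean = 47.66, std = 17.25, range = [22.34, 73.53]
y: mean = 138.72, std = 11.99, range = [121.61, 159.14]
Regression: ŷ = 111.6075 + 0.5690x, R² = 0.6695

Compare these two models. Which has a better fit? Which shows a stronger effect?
Model B has the better fit (R² = 0.6695 vs 0.1709). Model B shows the stronger effect (|β₁| = 0.5690 vs 0.1338).

Model Comparison:

Which explains more variance? (R²)
- Model A: R² = 0.1709 → 17.09% of variance in blood pressure explained
- Model B: R² = 0.6695 → 66.95% of variance in blood pressure explained
- 0.6695 > 0.1709 → Model B has the better fit

Strength of effect — compare |β₁|:
- Model A: β₁ = 0.1338 → predicted blood pressure rises 0.1338 mmHg per additional year of age
- Model B: β₁ = 0.5690 → predicted blood pressure rises 0.5690 mmHg per additional year of age
- |0.1338| < |0.5690| → Model B shows the stronger marginal effect

Notes:
- A steeper slope doesn't make a better model if the scatter around the line is large.
- A better fit (higher R²) doesn't necessarily mean a more important relationship.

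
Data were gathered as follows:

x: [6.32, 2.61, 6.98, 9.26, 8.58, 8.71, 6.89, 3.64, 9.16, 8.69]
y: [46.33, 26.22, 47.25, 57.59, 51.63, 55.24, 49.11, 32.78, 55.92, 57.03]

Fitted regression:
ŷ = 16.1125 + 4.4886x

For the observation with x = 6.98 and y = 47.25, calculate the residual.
Residual = -0.1929

The residual is the difference between the actual value and the predicted value:

Residual = y - ŷ

Step 1: Calculate predicted value
ŷ = 16.1125 + 4.4886 × 6.98
ŷ = 47.4429

Step 2: Calculate residual
Residual = 47.25 - 47.4429
Residual = -0.1929

The residual is negative, so the observed y = 47.25 sits below the regression line (the line overestimates it by 0.1929).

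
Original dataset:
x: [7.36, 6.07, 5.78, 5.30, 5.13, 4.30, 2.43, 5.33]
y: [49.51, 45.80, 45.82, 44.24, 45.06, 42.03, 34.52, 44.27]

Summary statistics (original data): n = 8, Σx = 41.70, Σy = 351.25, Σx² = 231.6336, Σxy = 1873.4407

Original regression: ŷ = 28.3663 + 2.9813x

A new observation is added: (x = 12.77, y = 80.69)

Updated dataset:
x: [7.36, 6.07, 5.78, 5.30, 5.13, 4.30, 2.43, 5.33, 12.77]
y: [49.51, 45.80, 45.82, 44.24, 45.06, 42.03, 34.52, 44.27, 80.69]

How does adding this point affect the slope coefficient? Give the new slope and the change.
New slope β₁ = 4.4534 versus 2.9813 before: a change of +1.4721 (+49.4%).

x = 12.77 lies well outside the original x-range [2.43, 7.36] (x̄ ≈ 5.21), so this observation has high leverage and can move the slope substantially.

Step 1: Update the sums with the new point (n goes from 8 to 9)
Σx  = 41.70 + 12.77 = 54.47
Σy  = 351.25 + 80.69 = 431.94
Σx² = 231.6336 + 12.77² = 231.6336 + 163.0729 = 394.7065
Σxy = 1873.4407 + 12.77×80.69 = 1873.4407 + 1030.4113 = 2903.8520

Step 2: Recompute the slope with b₁ = (nΣxy − ΣxΣy) / (nΣx² − (Σx)²)
Numerator   = 9×2903.8520 − 54.47×431.94 = 26134.6680 − 23527.7718 = 2606.8962
Denominator = 9×394.7065 − 54.47² = 3552.3585 − 2966.9809 = 585.3776
b₁(new) = 2606.8962 / 585.3776 = 4.4534

(Same formula on the original sums: (8×1873.4407 − 41.70×351.25) / (8×231.6336 − 41.70²) = 340.4006 / 114.1788 = 2.9813, matching the given fit.)

Step 3: Change in slope
Δβ₁ = 4.4534 − 2.9813 = +1.4721
Relative change = +1.4721 / 2.9813 × 100% = +49.4%
→ the slope increases when the point is added.

A high-leverage point only changes the slope if it is off the original line; here y = 80.69 is above the original trend, so the slope increases.
In practice: examine leverage (hᵢ) and Cook's distance rather than deleting it automatically; refit with and without it and report both if conclusions differ.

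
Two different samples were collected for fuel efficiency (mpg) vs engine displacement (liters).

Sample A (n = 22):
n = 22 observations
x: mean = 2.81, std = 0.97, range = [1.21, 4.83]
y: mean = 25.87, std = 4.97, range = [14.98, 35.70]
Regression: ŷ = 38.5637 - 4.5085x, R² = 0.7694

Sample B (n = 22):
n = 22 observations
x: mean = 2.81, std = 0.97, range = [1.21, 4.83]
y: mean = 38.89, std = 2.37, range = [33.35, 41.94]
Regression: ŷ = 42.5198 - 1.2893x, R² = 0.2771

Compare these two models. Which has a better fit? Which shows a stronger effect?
Model A has the better fit (R² = 0.7694 vs 0.2771). Model A shows the stronger effect (|β₁| = 4.5085 vs 1.2893).

Model Comparison:

Which explains more variance? (R²)
- Model A: R² = 0.7694 → 76.94% of variance in fuel efficiency explained
- Model B: R² = 0.2771 → 27.71% of variance in fuel efficiency explained
- 0.7694 > 0.2771 → Model A has the better fit

Effect size (slope magnitude):
- Model A: β₁ = -4.5085 → predicted fuel efficiency falls 4.5085 mpg per additional liter of engine displacement
- Model B: β₁ = -1.2893 → predicted fuel efficiency falls 1.2893 mpg per additional liter of engine displacement
- |-4.5085| > |-1.2893| → Model A shows the stronger marginal effect

Notes:
- A steeper slope doesn't make a better model if the scatter around the line is large.
- A better fit (higher R²) doesn't necessarily mean a more important relationship.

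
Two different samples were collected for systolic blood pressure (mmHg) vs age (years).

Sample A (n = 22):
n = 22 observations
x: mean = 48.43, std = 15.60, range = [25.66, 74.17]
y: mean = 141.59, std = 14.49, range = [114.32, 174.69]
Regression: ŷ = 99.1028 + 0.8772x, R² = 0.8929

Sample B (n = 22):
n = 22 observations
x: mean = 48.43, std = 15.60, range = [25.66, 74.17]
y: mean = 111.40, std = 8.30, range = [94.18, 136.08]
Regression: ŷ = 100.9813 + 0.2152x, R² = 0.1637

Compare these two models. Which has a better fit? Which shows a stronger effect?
Model A has the better fit (R² = 0.8929 vs 0.1637). Model A shows the stronger effect (|β₁| = 0.8772 vs 0.2152).

Model Comparison:

Which explains more variance? (R²)
- Model A: R² = 0.8929 → 89.29% of variance in blood pressure explained
- Model B: R² = 0.1637 → 16.37% of variance in blood pressure explained
- 0.8929 > 0.1637 → Model A has the better fit

Strength of effect — compare |β₁|:
- Model A: β₁ = 0.8772 → predicted blood pressure rises 0.8772 mmHg per additional year of age
- Model B: β₁ = 0.2152 → predicted blood pressure rises 0.2152 mmHg per additional year of age
- |0.8772| > |0.2152| → Model A shows the stronger marginal effect

Note: A steeper slope doesn't make a better model if the scatter around the line is large.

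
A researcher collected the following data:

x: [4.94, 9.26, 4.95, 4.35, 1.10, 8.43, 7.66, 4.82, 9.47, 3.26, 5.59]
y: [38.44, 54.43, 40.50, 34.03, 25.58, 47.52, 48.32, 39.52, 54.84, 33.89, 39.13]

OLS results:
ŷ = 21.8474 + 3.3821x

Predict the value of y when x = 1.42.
ŷ = 26.6500

Plug x = 1.42 into the fitted line:

ŷ = 21.8474 + 3.3821 × 1.42
ŷ = 21.8474 + 4.8026
ŷ = 26.6500

This is a point prediction; actual observations scatter around it by roughly the residual standard deviation.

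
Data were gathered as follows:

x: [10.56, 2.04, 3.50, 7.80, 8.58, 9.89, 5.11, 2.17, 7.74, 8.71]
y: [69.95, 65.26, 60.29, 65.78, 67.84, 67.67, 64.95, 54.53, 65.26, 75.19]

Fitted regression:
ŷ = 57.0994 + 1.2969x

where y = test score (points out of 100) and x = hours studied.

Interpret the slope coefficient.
For each additional hour of study time, predicted test score increases by approximately 1.2969 points.

β₁ = 1.2969 is the change in predicted test score (points) per additional hour of study time.

Interpretation:
- Study time up by 1 hour → predicted test score increases by 1.2969 points
- The effect is assumed constant over the observed range of x (linearity)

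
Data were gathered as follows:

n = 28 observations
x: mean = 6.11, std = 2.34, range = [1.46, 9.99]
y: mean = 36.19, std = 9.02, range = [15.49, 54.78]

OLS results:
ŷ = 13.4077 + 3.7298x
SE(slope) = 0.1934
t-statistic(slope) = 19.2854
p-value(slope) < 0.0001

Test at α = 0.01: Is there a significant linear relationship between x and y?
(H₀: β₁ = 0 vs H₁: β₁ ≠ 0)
Since p-value < 0.0001 < α = 0.01, reject H₀ — the slope is significantly different from 0.

Hypothesis test for the slope coefficient:

H₀: β₁ = 0 (no linear relationship)
H₁: β₁ ≠ 0 (linear relationship exists)

Test statistic: t = β̂₁ / SE(β̂₁) = 3.7298 / 0.1934 = 19.2854

The p-value (<0.0001) is the probability, under H₀, of a t-statistic at least as extreme as |t| = 19.2854 (two-sided, df = n − 2 = 26).

Decision rule: reject H₀ if p-value < α.
p-value < 0.0001 < α = 0.01 → reject H₀.

There is sufficient evidence at the 1% significance level to conclude that a linear relationship exists between x and y.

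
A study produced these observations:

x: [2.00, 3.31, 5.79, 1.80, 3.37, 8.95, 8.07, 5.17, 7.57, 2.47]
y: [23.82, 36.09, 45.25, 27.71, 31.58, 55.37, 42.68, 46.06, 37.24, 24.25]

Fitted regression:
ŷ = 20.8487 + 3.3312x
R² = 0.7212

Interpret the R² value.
The model explains 72.12% of the variance in y (R² = 0.7212), leaving 27.88% unexplained; the fit is strong.

R² (coefficient of determination) measures the proportion of variance in y explained by the regression model.

Here R² = 0.7212:
- Explained: 72.12% of the variation in y
- Unexplained (residual): 100% − 72.12% = 27.88%
- Rule of thumb (below 0.3 weak; 0.3 to below 0.7 moderate; 0.7 and above strong) → strong

Note: R² never decreases when predictors are added, so it should not be used alone to compare models of different size.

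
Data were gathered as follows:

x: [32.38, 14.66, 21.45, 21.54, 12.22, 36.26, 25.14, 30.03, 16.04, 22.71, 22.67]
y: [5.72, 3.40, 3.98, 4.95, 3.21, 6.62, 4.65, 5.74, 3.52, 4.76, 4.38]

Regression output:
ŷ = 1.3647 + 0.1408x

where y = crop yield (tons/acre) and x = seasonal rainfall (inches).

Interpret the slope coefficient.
On average, crop yield is about 0.1408 tons/acre higher for every extra inch of rainfall.

The slope β₁ = 0.1408 gives the rate at which the fitted crop yield changes with rainfall.

Interpretation:
- Rainfall up by 1 inch → predicted crop yield increases by 0.1408 tons/acre
- This is a linear approximation: the same per-unit change is assumed across the whole observed x range
- The sign (+) gives the direction; the magnitude 0.1408 gives the size of the effect per inch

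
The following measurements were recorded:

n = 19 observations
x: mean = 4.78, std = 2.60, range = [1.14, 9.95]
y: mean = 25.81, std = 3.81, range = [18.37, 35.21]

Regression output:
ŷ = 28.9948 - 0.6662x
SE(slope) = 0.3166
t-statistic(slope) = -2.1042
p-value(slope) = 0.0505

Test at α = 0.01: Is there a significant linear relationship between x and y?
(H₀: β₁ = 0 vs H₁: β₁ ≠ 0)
Since p-value = 0.0505 ≥ α = 0.01, fail to reject H₀ — the slope is not significantly different from 0.

Hypothesis test for the slope coefficient:

H₀: β₁ = 0 (no linear relationship)
H₁: β₁ ≠ 0 (linear relationship exists)

Test statistic: t = β̂₁ / SE(β̂₁) = -0.6662 / 0.3166 = -2.1042

With df = 17, the two-sided p-value for |t| = 2.1042 is 0.0505.

Decision rule: reject H₀ if p-value < α.
p-value = 0.0505 ≥ α = 0.01 → fail to reject H₀.

At α = 0.01 the data do not provide convincing evidence of a nonzero slope.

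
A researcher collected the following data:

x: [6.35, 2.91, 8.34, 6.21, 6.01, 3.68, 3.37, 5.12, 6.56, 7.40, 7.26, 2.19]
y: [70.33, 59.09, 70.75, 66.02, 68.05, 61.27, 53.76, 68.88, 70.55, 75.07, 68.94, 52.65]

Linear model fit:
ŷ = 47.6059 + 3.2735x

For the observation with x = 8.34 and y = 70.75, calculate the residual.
Residual = -4.1569

The residual is the difference between the actual value and the predicted value:

Residual = y - ŷ

Step 1: Calculate predicted value
ŷ = 47.6059 + 3.2735 × 8.34
ŷ = 74.9069

Step 2: Calculate residual
Residual = 70.75 - 74.9069
Residual = -4.1569

The residual is negative, so the observed y = 70.75 sits below the regression line (the line overestimates it by 4.1569).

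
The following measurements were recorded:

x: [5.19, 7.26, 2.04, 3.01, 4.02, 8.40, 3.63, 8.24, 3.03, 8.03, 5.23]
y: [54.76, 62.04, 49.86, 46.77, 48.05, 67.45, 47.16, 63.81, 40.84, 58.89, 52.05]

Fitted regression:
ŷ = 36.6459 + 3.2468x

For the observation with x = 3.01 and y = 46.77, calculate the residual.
Residual = 0.3512

The residual is the difference between the actual value and the predicted value:

Residual = y - ŷ

Step 1: Calculate predicted value
ŷ = 36.6459 + 3.2468 × 3.01
ŷ = 46.4188

Step 2: Calculate residual
Residual = 46.77 - 46.4188
Residual = 0.3512

Sign check: y > ŷ, so the point is above the line and the fit underestimates here.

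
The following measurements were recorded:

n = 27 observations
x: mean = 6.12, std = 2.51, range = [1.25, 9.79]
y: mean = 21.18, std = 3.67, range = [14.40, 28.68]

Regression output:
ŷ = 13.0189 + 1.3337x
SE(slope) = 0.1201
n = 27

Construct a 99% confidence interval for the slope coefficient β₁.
The 99% CI for β₁ is (0.9989, 1.6685)

Confidence interval for the slope:

The 99% CI for β₁ is: β̂₁ ± t*(α/2, n-2) × SE(β̂₁)

Step 1: Find critical t-value
- Confidence level = 0.99
- Degrees of freedom = n - 2 = 27 - 2 = 25
- t*(α/2, 25) = 2.7874

Step 2: Calculate margin of error
Margin = 2.7874 × 0.1201 = 0.3348

Step 3: Construct interval
CI = 1.3337 ± 0.3348
CI = (0.9989, 1.6685)

Interpretation: each one-unit increase in x is associated with a change in mean y of between 0.9989 and 1.6685, with 99% confidence.
Both endpoints are positive, so the data support a genuinely positive slope at this confidence level.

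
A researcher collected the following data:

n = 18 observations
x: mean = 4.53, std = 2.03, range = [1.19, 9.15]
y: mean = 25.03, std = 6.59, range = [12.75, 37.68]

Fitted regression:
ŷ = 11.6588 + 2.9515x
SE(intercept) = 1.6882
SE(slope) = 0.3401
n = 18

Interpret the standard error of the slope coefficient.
The slope 2.9515 is pinned down to within about ±0.3401 (one SE) by these data — relative uncertainty 11.5%, i.e. precise.

What SE measures:
- The standard error quantifies the sampling variability of the coefficient estimate
- It is the estimated standard deviation of β̂₁ across hypothetical repeated samples of the same size
- Smaller SE → more precise estimate

Relative precision:
- SE / |β̂₁| = 0.3401 / 2.9515 = 11.5%
- Rule of thumb (under 20%: precise; 20% to under 50%: moderately precise; 50% or more: imprecise) → precise

Link to the t-test: t = β̂₁ / SE(β̂₁) = 2.9515 / 0.3401 = 8.6783, the statistic for H₀: β₁ = 0.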